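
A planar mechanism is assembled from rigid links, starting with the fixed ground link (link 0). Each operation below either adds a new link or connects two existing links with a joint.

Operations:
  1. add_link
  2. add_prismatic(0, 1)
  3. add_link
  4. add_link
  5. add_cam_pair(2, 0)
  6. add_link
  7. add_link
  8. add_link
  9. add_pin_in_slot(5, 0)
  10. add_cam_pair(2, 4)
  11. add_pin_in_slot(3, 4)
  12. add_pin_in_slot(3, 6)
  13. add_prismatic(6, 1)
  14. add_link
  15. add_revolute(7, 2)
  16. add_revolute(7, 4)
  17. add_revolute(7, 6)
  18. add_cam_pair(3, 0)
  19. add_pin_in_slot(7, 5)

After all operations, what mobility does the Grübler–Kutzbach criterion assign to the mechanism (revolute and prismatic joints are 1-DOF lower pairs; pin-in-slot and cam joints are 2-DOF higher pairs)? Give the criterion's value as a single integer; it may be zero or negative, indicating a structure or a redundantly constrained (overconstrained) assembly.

M = 4

ground; <1,0,0>
#1 <2,0,0>
P:0↔1 J1 <2,1,0>
#2 <3,1,0>
#3 <4,1,0>
C:2↔0 J2 <4,1,1>
#4 <5,1,1>
#5 <6,1,1>
#6 <7,1,1>
PS:5↔0 J2 <7,1,2>
C:2↔4 J2 <7,1,3>
PS:3↔4 J2 <7,1,4>
PS:3↔6 J2 <7,1,5>
P:6↔1 J1 <7,2,5>
#7 <8,2,5>
R:7↔2 J1 <8,3,5>
R:7↔4 J1 <8,4,5>
R:7↔6 J1 <8,5,5>
C:3↔0 J2 <8,5,6>
PS:7↔5 J2 <8,5,7>
3×7 − 2×5 − 1×7 = 4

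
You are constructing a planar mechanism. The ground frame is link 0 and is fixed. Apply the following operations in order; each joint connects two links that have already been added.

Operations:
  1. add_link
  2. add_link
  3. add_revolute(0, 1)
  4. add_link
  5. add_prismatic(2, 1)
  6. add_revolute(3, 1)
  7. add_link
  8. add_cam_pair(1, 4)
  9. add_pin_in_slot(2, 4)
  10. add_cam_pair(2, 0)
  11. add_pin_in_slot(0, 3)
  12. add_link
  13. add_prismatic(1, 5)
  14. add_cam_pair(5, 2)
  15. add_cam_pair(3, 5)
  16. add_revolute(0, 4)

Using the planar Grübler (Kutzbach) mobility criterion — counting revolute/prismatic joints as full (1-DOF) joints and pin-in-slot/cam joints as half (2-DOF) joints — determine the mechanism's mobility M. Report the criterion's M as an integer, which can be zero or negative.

[1;0;0] (link 0 is ground)
L+ [2;0;0]
L+ [3;0;0]
R(0,1)∈J1 [3;1;0]
L+ [4;1;0]
P(2,1)∈J1 [4;2;0]
R(3,1)∈J1 [4;3;0]
L+ [5;3;0]
C(1,4)∈J2 [5;3;1]
PS(2,4)∈J2 [5;3;2]
C(2,0)∈J2 [5;3;3]
PS(0,3)∈J2 [5;3;4]
L+ [6;3;4]
P(1,5)∈J1 [6;4;4]
C(5,2)∈J2 [6;4;5]
C(3,5)∈J2 [6;4;6]
R(0,4)∈J1 [6;5;6]
mobility = 15 − 10 − 6 = -1

M = -1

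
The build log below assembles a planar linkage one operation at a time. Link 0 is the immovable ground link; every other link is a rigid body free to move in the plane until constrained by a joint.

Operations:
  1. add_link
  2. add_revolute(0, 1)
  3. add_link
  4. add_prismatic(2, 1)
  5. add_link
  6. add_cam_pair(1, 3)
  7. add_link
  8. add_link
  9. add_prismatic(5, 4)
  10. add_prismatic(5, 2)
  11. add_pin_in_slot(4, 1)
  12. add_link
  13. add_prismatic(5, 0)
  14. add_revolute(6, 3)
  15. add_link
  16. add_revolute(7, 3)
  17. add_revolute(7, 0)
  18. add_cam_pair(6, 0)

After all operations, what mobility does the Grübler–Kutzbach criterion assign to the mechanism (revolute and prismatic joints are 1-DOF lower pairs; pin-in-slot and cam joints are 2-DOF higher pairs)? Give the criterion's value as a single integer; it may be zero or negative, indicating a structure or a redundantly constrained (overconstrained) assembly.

M = 2

link 0 = ground. State L|J1|J2 = 1|0|0
+link1  2|0|0
R(0,1) f=1→J1  2|1|0
+link2  3|1|0
P(2,1) f=1→J1  3|2|0
+link3  4|2|0
C(1,3) f=2→J2  4|2|1
+link4  5|2|1
+link5  6|2|1
P(5,4) f=1→J1  6|3|1
P(5,2) f=1→J1  6|4|1
PS(4,1) f=2→J2  6|4|2
+link6  7|4|2
P(5,0) f=1→J1  7|5|2
R(6,3) f=1→J1  7|6|2
+link7  8|6|2
R(7,3) f=1→J1  8|7|2
R(7,0) f=1→J1  8|8|2
C(6,0) f=2→J2  8|8|3
M = 3(8−1)−2·8−3 = 21−16−3 = 2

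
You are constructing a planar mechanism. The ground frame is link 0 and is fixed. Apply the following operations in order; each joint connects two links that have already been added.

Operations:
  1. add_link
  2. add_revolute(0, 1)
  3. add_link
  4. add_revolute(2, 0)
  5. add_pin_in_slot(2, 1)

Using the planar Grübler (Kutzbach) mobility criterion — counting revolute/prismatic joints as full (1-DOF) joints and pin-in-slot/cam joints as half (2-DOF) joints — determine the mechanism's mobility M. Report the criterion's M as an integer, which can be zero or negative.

M = 1

link 0 = ground. State L|J1|J2 = 1|0|0
+link1  2|0|0
R(0,1) f=1→J1  2|1|0
+link2  3|1|0
R(2,0) f=1→J1  3|2|0
PS(2,1) f=2→J2  3|2|1
M = 3(3−1)−2·2−1 = 6−4−1 = 1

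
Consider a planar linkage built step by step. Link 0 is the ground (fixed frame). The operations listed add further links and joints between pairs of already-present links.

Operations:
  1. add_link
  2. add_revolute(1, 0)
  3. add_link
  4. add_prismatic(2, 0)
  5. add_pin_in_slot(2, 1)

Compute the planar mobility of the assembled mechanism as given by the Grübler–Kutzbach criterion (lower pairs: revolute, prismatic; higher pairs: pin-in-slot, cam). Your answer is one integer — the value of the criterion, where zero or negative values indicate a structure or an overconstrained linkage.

M = 1

ground; <1,0,0>
#1 <2,0,0>
R:1↔0 J1 <2,1,0>
#2 <3,1,0>
P:2↔0 J1 <3,2,0>
PS:2↔1 J2 <3,2,1>
3×2 − 2×2 − 1×1 = 1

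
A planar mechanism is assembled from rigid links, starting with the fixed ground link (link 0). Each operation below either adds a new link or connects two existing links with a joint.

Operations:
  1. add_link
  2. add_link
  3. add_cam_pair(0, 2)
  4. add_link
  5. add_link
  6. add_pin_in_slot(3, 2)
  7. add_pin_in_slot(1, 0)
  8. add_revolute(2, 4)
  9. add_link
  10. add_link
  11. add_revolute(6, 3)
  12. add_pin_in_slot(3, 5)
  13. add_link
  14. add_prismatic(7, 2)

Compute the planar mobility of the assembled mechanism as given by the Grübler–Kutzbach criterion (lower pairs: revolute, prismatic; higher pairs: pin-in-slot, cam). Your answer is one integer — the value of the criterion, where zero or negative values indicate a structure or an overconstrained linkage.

(L,J1,J2)=(1,0,0); link0 fixed
link1: (2,0,0)
link2: (3,0,0)
C 0-2 [J2]: (3,0,1)
link3: (4,0,1)
link4: (5,0,1)
PS 3-2 [J2]: (5,0,2)
PS 1-0 [J2]: (5,0,3)
R 2-4 [J1]: (5,1,3)
link5: (6,1,3)
link6: (7,1,3)
R 6-3 [J1]: (7,2,3)
PS 3-5 [J2]: (7,2,4)
link7: (8,2,4)
P 7-2 [J1]: (8,3,4)
Grübler: 3·7 − 2·3 − 4 = 11

M = 11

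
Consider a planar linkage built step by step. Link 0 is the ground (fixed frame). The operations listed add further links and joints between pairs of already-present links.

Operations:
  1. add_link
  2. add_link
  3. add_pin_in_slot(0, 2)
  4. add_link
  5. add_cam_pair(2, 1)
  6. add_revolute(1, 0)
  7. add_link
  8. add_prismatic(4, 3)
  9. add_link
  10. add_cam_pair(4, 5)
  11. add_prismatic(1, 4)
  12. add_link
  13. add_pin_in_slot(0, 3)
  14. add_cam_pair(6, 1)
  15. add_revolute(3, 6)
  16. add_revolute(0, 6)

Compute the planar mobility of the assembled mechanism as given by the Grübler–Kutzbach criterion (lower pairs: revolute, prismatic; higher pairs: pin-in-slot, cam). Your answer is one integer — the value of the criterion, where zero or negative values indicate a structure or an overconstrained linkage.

M = 3

[1;0;0] (link 0 is ground)
L+ [2;0;0]
L+ [3;0;0]
PS(0,2)∈J2 [3;0;1]
L+ [4;0;1]
C(2,1)∈J2 [4;0;2]
R(1,0)∈J1 [4;1;2]
L+ [5;1;2]
P(4,3)∈J1 [5;2;2]
L+ [6;2;2]
C(4,5)∈J2 [6;2;3]
P(1,4)∈J1 [6;3;3]
L+ [7;3;3]
PS(0,3)∈J2 [7;3;4]
C(6,1)∈J2 [7;3;5]
R(3,6)∈J1 [7;4;5]
R(0,6)∈J1 [7;5;5]
mobility = 18 − 10 − 5 = 3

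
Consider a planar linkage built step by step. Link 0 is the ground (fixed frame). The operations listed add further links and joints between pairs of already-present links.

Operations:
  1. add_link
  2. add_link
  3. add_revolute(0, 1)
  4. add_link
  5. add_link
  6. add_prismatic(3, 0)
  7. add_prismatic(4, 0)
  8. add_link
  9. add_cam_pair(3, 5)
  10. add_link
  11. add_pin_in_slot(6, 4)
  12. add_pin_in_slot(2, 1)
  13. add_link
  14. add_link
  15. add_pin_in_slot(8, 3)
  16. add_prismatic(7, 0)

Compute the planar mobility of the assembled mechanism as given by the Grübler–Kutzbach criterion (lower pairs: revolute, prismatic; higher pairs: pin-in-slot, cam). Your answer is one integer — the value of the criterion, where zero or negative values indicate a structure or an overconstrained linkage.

M = 12

[1;0;0] (link 0 is ground)
L+ [2;0;0]
L+ [3;0;0]
R(0,1)∈J1 [3;1;0]
L+ [4;1;0]
L+ [5;1;0]
P(3,0)∈J1 [5;2;0]
P(4,0)∈J1 [5;3;0]
L+ [6;3;0]
C(3,5)∈J2 [6;3;1]
L+ [7;3;1]
PS(6,4)∈J2 [7;3;2]
PS(2,1)∈J2 [7;3;3]
L+ [8;3;3]
L+ [9;3;3]
PS(8,3)∈J2 [9;3;4]
P(7,0)∈J1 [9;4;4]
mobility = 24 − 8 − 4 = 12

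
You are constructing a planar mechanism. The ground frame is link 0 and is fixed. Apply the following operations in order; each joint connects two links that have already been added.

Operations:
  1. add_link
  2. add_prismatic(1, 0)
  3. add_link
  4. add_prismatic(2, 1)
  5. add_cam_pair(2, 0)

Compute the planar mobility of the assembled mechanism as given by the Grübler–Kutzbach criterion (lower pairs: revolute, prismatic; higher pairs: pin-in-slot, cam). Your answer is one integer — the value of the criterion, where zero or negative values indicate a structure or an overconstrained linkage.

M = 1

(L,J1,J2)=(1,0,0); link0 fixed
link1: (2,0,0)
P 1-0 [J1]: (2,1,0)
link2: (3,1,0)
P 2-1 [J1]: (3,2,0)
C 2-0 [J2]: (3,2,1)
Grübler: 3·2 − 2·2 − 1 = 1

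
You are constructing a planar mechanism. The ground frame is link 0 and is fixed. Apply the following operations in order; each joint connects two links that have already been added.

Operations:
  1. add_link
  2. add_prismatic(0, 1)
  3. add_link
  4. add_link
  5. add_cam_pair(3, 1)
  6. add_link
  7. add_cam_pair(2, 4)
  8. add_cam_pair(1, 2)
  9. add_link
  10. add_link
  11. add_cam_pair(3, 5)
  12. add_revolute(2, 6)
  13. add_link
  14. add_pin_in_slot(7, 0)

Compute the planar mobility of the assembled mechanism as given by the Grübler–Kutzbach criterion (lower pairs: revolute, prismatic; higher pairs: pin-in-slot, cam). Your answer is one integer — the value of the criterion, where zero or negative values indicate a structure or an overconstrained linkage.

L=1 J1=0 J2=0
add link → L=2 J1=0 J2=0
P@0,1 dof=1 J1 → L=2 J1=1 J2=0
add link → L=3 J1=1 J2=0
add link → L=4 J1=1 J2=0
C@3,1 dof=2 J2 → L=4 J1=1 J2=1
add link → L=5 J1=1 J2=1
C@2,4 dof=2 J2 → L=5 J1=1 J2=2
C@1,2 dof=2 J2 → L=5 J1=1 J2=3
add link → L=6 J1=1 J2=3
add link → L=7 J1=1 J2=3
C@3,5 dof=2 J2 → L=7 J1=1 J2=4
R@2,6 dof=1 J1 → L=7 J1=2 J2=4
add link → L=8 J1=2 J2=4
PS@7,0 dof=2 J2 → L=8 J1=2 J2=5
M=3(L−1)−2J1−J2=3·7−2·2−5=12

M = 12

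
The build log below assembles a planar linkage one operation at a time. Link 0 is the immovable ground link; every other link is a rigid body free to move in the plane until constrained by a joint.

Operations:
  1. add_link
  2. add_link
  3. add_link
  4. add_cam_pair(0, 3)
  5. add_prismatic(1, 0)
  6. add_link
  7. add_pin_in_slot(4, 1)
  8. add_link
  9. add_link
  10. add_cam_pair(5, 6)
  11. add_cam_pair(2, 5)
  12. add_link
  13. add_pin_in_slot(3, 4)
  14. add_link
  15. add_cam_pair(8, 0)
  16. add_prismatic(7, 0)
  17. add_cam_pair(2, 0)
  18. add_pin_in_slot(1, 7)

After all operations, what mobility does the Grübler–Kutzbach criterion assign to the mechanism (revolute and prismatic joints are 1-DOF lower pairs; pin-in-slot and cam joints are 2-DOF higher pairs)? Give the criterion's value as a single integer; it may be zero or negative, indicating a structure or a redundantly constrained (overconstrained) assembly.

link 0 = ground. State L|J1|J2 = 1|0|0
+link1  2|0|0
+link2  3|0|0
+link3  4|0|0
C(0,3) f=2→J2  4|0|1
P(1,0) f=1→J1  4|1|1
+link4  5|1|1
PS(4,1) f=2→J2  5|1|2
+link5  6|1|2
+link6  7|1|2
C(5,6) f=2→J2  7|1|3
C(2,5) f=2→J2  7|1|4
+link7  8|1|4
PS(3,4) f=2→J2  8|1|5
+link8  9|1|5
C(8,0) f=2→J2  9|1|6
P(7,0) f=1→J1  9|2|6
C(2,0) f=2→J2  9|2|7
PS(1,7) f=2→J2  9|2|8
M = 3(9−1)−2·2−8 = 24−4−8 = 12

M = 12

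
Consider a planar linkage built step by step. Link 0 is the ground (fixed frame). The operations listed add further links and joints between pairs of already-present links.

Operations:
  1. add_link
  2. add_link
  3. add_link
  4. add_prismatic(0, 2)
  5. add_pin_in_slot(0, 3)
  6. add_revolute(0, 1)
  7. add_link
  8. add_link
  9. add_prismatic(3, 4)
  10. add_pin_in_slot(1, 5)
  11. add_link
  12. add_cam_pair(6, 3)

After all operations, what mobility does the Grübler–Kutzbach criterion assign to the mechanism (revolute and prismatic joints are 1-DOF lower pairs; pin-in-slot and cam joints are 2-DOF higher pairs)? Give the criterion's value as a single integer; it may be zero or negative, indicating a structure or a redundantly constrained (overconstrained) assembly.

M = 9

ground; <1,0,0>
#1 <2,0,0>
#2 <3,0,0>
#3 <4,0,0>
P:0↔2 J1 <4,1,0>
PS:0↔3 J2 <4,1,1>
R:0↔1 J1 <4,2,1>
#4 <5,2,1>
#5 <6,2,1>
P:3↔4 J1 <6,3,1>
PS:1↔5 J2 <6,3,2>
#6 <7,3,2>
C:6↔3 J2 <7,3,3>
3×6 − 2×3 − 1×3 = 9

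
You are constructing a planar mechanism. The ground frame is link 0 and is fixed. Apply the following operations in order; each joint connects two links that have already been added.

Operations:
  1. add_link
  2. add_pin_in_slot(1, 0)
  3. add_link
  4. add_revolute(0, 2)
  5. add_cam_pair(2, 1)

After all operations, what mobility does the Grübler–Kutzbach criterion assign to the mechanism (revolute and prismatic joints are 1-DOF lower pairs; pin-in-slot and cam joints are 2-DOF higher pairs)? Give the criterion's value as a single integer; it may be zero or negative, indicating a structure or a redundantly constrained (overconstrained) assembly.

M = 2

ground; <1,0,0>
#1 <2,0,0>
PS:1↔0 J2 <2,0,1>
#2 <3,0,1>
R:0↔2 J1 <3,1,1>
C:2↔1 J2 <3,1,2>
3×2 − 2×1 − 1×2 = 2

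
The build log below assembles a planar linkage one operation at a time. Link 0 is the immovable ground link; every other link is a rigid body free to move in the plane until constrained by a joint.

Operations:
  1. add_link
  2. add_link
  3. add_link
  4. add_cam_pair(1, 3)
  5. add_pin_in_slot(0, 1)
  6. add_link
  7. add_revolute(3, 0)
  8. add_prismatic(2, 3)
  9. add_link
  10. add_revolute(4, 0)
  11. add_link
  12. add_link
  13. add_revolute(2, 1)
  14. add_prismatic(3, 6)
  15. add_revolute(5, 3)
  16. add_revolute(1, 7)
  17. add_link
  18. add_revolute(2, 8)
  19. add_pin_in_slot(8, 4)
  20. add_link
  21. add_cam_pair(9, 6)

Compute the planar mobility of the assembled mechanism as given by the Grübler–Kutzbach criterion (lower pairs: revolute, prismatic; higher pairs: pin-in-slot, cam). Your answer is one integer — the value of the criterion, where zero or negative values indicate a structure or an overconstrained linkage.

M = 7

[1;0;0] (link 0 is ground)
L+ [2;0;0]
L+ [3;0;0]
L+ [4;0;0]
C(1,3)∈J2 [4;0;1]
PS(0,1)∈J2 [4;0;2]
L+ [5;0;2]
R(3,0)∈J1 [5;1;2]
P(2,3)∈J1 [5;2;2]
L+ [6;2;2]
R(4,0)∈J1 [6;3;2]
L+ [7;3;2]
L+ [8;3;2]
R(2,1)∈J1 [8;4;2]
P(3,6)∈J1 [8;5;2]
R(5,3)∈J1 [8;6;2]
R(1,7)∈J1 [8;7;2]
L+ [9;7;2]
R(2,8)∈J1 [9;8;2]
PS(8,4)∈J2 [9;8;3]
L+ [10;8;3]
C(9,6)∈J2 [10;8;4]
mobility = 27 − 16 − 4 = 7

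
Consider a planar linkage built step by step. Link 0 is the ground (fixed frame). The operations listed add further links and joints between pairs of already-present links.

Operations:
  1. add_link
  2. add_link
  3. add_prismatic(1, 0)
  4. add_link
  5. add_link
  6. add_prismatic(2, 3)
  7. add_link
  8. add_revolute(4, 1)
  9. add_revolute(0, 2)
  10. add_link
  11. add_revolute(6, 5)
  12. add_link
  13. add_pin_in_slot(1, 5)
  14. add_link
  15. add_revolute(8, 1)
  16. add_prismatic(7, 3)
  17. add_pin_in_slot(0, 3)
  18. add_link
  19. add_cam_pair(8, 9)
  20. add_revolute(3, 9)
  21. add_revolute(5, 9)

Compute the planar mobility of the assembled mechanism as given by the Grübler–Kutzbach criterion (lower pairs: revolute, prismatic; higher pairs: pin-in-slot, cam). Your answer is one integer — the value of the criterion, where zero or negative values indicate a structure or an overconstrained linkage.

(L,J1,J2)=(1,0,0); link0 fixed
link1: (2,0,0)
link2: (3,0,0)
P 1-0 [J1]: (3,1,0)
link3: (4,1,0)
link4: (5,1,0)
P 2-3 [J1]: (5,2,0)
link5: (6,2,0)
R 4-1 [J1]: (6,3,0)
R 0-2 [J1]: (6,4,0)
link6: (7,4,0)
R 6-5 [J1]: (7,5,0)
link7: (8,5,0)
PS 1-5 [J2]: (8,5,1)
link8: (9,5,1)
R 8-1 [J1]: (9,6,1)
P 7-3 [J1]: (9,7,1)
PS 0-3 [J2]: (9,7,2)
link9: (10,7,2)
C 8-9 [J2]: (10,7,3)
R 3-9 [J1]: (10,8,3)
R 5-9 [J1]: (10,9,3)
Grübler: 3·9 − 2·9 − 3 = 6

M = 6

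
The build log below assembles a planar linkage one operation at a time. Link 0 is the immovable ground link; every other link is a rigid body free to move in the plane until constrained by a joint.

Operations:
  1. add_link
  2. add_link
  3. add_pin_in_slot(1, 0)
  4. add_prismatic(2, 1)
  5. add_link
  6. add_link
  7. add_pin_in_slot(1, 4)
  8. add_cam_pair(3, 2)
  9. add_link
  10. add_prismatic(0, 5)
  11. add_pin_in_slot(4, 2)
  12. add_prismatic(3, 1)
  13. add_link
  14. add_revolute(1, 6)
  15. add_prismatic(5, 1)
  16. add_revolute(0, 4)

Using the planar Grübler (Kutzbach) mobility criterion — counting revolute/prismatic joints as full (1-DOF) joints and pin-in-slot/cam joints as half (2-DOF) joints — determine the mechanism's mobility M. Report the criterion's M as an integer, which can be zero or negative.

ground; <1,0,0>
#1 <2,0,0>
#2 <3,0,0>
PS:1↔0 J2 <3,0,1>
P:2↔1 J1 <3,1,1>
#3 <4,1,1>
#4 <5,1,1>
PS:1↔4 J2 <5,1,2>
C:3↔2 J2 <5,1,3>
#5 <6,1,3>
P:0↔5 J1 <6,2,3>
PS:4↔2 J2 <6,2,4>
P:3↔1 J1 <6,3,4>
#6 <7,3,4>
R:1↔6 J1 <7,4,4>
P:5↔1 J1 <7,5,4>
R:0↔4 J1 <7,6,4>
3×6 − 2×6 − 1×4 = 2

M = 2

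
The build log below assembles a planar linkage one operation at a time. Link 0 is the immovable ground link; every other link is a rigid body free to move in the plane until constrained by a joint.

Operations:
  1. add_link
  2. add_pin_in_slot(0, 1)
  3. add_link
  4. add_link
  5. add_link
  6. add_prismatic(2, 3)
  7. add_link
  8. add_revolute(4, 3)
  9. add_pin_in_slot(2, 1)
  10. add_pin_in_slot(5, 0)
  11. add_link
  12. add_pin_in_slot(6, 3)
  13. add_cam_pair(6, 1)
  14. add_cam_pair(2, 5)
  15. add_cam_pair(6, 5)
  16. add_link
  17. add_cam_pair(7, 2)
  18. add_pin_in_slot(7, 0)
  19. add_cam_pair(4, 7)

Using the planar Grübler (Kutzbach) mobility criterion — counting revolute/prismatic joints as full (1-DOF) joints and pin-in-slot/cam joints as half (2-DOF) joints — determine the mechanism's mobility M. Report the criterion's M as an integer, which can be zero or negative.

M = 7

ground; <1,0,0>
#1 <2,0,0>
PS:0↔1 J2 <2,0,1>
#2 <3,0,1>
#3 <4,0,1>
#4 <5,0,1>
P:2↔3 J1 <5,1,1>
#5 <6,1,1>
R:4↔3 J1 <6,2,1>
PS:2↔1 J2 <6,2,2>
PS:5↔0 J2 <6,2,3>
#6 <7,2,3>
PS:6↔3 J2 <7,2,4>
C:6↔1 J2 <7,2,5>
C:2↔5 J2 <7,2,6>
C:6↔5 J2 <7,2,7>
#7 <8,2,7>
C:7↔2 J2 <8,2,8>
PS:7↔0 J2 <8,2,9>
C:4↔7 J2 <8,2,10>
3×7 − 2×2 − 1×10 = 7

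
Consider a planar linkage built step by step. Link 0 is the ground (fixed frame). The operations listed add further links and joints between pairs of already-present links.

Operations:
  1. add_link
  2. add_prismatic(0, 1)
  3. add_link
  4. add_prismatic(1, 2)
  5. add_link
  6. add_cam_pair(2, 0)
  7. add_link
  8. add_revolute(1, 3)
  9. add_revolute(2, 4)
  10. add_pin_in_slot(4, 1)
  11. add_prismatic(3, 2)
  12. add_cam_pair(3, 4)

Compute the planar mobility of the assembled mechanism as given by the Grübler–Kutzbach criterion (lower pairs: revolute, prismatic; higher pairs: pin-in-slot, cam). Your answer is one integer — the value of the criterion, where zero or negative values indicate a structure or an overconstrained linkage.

M = -1

[1;0;0] (link 0 is ground)
L+ [2;0;0]
P(0,1)∈J1 [2;1;0]
L+ [3;1;0]
P(1,2)∈J1 [3;2;0]
L+ [4;2;0]
C(2,0)∈J2 [4;2;1]
L+ [5;2;1]
R(1,3)∈J1 [5;3;1]
R(2,4)∈J1 [5;4;1]
PS(4,1)∈J2 [5;4;2]
P(3,2)∈J1 [5;5;2]
C(3,4)∈J2 [5;5;3]
mobility = 12 − 10 − 3 = -1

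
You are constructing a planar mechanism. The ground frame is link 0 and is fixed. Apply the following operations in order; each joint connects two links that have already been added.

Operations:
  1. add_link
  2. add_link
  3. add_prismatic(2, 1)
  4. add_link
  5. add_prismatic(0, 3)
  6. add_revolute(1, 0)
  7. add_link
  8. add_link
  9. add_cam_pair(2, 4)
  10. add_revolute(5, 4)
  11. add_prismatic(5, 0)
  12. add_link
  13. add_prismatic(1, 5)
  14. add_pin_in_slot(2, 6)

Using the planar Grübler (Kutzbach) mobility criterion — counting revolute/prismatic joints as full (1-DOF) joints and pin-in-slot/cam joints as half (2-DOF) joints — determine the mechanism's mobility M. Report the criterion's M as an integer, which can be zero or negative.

M = 4

ground; <1,0,0>
#1 <2,0,0>
#2 <3,0,0>
P:2↔1 J1 <3,1,0>
#3 <4,1,0>
P:0↔3 J1 <4,2,0>
R:1↔0 J1 <4,3,0>
#4 <5,3,0>
#5 <6,3,0>
C:2↔4 J2 <6,3,1>
R:5↔4 J1 <6,4,1>
P:5↔0 J1 <6,5,1>
#6 <7,5,1>
P:1↔5 J1 <7,6,1>
PS:2↔6 J2 <7,6,2>
3×6 − 2×6 − 1×2 = 4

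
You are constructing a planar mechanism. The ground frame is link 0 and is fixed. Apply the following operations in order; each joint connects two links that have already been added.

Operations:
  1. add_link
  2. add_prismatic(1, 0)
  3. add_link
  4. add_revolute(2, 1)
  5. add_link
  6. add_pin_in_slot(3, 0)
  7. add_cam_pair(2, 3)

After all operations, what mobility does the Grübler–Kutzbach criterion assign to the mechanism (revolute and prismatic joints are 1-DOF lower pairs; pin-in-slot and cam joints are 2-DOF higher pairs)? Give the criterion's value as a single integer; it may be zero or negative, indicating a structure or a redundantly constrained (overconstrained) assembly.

M = 3

(L,J1,J2)=(1,0,0); link0 fixed
link1: (2,0,0)
P 1-0 [J1]: (2,1,0)
link2: (3,1,0)
R 2-1 [J1]: (3,2,0)
link3: (4,2,0)
PS 3-0 [J2]: (4,2,1)
C 2-3 [J2]: (4,2,2)
Grübler: 3·3 − 2·2 − 2 = 3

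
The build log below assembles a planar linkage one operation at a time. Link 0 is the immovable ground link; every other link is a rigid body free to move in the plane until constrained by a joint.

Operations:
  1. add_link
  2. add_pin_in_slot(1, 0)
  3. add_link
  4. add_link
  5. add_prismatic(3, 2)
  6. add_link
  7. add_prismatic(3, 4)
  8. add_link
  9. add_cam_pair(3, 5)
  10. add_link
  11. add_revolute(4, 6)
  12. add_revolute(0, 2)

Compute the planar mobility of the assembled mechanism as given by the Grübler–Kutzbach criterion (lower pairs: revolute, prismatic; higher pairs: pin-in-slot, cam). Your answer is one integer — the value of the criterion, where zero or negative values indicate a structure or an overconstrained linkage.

(L,J1,J2)=(1,0,0); link0 fixed
link1: (2,0,0)
PS 1-0 [J2]: (2,0,1)
link2: (3,0,1)
link3: (4,0,1)
P 3-2 [J1]: (4,1,1)
link4: (5,1,1)
P 3-4 [J1]: (5,2,1)
link5: (6,2,1)
C 3-5 [J2]: (6,2,2)
link6: (7,2,2)
R 4-6 [J1]: (7,3,2)
R 0-2 [J1]: (7,4,2)
Grübler: 3·6 − 2·4 − 2 = 8

M = 8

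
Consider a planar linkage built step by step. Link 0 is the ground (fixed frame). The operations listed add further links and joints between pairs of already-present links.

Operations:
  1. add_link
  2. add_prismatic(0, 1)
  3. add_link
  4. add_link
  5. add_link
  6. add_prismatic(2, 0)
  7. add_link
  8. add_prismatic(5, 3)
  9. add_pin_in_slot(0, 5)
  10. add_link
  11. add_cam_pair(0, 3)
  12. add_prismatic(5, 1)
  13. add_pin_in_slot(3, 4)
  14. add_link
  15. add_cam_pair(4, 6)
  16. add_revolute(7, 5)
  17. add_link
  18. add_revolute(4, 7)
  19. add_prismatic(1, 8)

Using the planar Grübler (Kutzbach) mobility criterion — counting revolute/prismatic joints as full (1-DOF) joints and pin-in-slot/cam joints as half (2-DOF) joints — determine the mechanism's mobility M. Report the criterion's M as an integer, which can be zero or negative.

M = 6

[1;0;0] (link 0 is ground)
L+ [2;0;0]
P(0,1)∈J1 [2;1;0]
L+ [3;1;0]
L+ [4;1;0]
L+ [5;1;0]
P(2,0)∈J1 [5;2;0]
L+ [6;2;0]
P(5,3)∈J1 [6;3;0]
PS(0,5)∈J2 [6;3;1]
L+ [7;3;1]
C(0,3)∈J2 [7;3;2]
P(5,1)∈J1 [7;4;2]
PS(3,4)∈J2 [7;4;3]
L+ [8;4;3]
C(4,6)∈J2 [8;4;4]
R(7,5)∈J1 [8;5;4]
L+ [9;5;4]
R(4,7)∈J1 [9;6;4]
P(1,8)∈J1 [9;7;4]
mobility = 24 − 14 − 4 = 6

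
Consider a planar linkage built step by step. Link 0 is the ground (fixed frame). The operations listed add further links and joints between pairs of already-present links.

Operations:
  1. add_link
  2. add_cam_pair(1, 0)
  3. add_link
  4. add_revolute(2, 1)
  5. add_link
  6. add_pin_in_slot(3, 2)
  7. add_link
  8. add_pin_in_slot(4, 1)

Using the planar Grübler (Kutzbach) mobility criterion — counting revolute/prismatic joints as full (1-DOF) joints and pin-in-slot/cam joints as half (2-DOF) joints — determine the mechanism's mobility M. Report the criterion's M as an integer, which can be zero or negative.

M = 7

L=1 J1=0 J2=0
add link → L=2 J1=0 J2=0
C@1,0 dof=2 J2 → L=2 J1=0 J2=1
add link → L=3 J1=0 J2=1
R@2,1 dof=1 J1 → L=3 J1=1 J2=1
add link → L=4 J1=1 J2=1
PS@3,2 dof=2 J2 → L=4 J1=1 J2=2
add link → L=5 J1=1 J2=2
PS@4,1 dof=2 J2 → L=5 J1=1 J2=3
M=3(L−1)−2J1−J2=3·4−2·1−3=7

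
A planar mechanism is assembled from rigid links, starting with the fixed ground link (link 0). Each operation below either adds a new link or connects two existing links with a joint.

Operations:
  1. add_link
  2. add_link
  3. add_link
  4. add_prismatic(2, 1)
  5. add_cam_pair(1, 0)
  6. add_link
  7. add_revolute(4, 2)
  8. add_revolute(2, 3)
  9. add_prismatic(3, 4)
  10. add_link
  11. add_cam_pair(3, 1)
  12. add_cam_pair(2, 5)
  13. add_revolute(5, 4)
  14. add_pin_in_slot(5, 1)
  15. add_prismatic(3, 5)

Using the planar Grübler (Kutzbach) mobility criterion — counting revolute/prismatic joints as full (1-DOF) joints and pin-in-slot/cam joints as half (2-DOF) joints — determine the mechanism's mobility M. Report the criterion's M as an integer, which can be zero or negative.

(L,J1,J2)=(1,0,0); link0 fixed
link1: (2,0,0)
link2: (3,0,0)
link3: (4,0,0)
P 2-1 [J1]: (4,1,0)
C 1-0 [J2]: (4,1,1)
link4: (5,1,1)
R 4-2 [J1]: (5,2,1)
R 2-3 [J1]: (5,3,1)
P 3-4 [J1]: (5,4,1)
link5: (6,4,1)
C 3-1 [J2]: (6,4,2)
C 2-5 [J2]: (6,4,3)
R 5-4 [J1]: (6,5,3)
PS 5-1 [J2]: (6,5,4)
P 3-5 [J1]: (6,6,4)
Grübler: 3·5 − 2·6 − 4 = -1

M = -1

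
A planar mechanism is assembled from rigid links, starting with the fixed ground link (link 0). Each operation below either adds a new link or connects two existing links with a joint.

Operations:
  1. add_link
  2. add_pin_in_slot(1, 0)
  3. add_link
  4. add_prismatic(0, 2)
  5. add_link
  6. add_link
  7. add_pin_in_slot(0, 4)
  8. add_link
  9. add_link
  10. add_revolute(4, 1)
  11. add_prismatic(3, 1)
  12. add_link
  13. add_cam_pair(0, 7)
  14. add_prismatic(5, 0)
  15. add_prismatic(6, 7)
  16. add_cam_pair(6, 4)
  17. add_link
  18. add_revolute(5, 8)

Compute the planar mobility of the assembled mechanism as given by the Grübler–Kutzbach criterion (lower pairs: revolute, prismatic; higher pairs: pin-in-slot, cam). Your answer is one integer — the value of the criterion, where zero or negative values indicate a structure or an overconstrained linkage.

(L,J1,J2)=(1,0,0); link0 fixed
link1: (2,0,0)
PS 1-0 [J2]: (2,0,1)
link2: (3,0,1)
P 0-2 [J1]: (3,1,1)
link3: (4,1,1)
link4: (5,1,1)
PS 0-4 [J2]: (5,1,2)
link5: (6,1,2)
link6: (7,1,2)
R 4-1 [J1]: (7,2,2)
P 3-1 [J1]: (7,3,2)
link7: (8,3,2)
C 0-7 [J2]: (8,3,3)
P 5-0 [J1]: (8,4,3)
P 6-7 [J1]: (8,5,3)
C 6-4 [J2]: (8,5,4)
link8: (9,5,4)
R 5-8 [J1]: (9,6,4)
Grübler: 3·8 − 2·6 − 4 = 8

M = 8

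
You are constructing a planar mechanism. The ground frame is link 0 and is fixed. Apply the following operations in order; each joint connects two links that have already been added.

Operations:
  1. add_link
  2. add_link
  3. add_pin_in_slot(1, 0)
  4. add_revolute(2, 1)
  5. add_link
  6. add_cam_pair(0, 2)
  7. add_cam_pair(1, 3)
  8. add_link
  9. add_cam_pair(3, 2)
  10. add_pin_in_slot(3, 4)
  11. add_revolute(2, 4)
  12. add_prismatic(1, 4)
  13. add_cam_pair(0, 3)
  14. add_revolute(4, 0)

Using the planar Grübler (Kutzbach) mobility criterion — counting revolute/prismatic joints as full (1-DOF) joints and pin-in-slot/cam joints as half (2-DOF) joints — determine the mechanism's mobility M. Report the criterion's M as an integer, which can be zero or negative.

M = -2

ground; <1,0,0>
#1 <2,0,0>
#2 <3,0,0>
PS:1↔0 J2 <3,0,1>
R:2↔1 J1 <3,1,1>
#3 <4,1,1>
C:0↔2 J2 <4,1,2>
C:1↔3 J2 <4,1,3>
#4 <5,1,3>
C:3↔2 J2 <5,1,4>
PS:3↔4 J2 <5,1,5>
R:2↔4 J1 <5,2,5>
P:1↔4 J1 <5,3,5>
C:0↔3 J2 <5,3,6>
R:4↔0 J1 <5,4,6>
3×4 − 2×4 − 1×6 = -2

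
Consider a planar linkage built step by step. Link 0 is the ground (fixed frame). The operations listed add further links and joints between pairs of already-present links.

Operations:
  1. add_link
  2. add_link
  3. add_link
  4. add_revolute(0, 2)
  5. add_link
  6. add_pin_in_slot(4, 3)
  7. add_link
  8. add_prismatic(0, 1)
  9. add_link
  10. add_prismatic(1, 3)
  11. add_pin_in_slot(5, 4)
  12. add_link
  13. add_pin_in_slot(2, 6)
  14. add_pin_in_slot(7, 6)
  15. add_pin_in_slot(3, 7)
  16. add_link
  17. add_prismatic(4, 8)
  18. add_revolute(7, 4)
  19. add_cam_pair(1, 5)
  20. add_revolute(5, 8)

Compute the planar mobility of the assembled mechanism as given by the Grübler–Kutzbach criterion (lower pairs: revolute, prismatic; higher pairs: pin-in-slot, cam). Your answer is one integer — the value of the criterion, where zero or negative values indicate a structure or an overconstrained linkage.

M = 6

L=1 J1=0 J2=0
add link → L=2 J1=0 J2=0
add link → L=3 J1=0 J2=0
add link → L=4 J1=0 J2=0
R@0,2 dof=1 J1 → L=4 J1=1 J2=0
add link → L=5 J1=1 J2=0
PS@4,3 dof=2 J2 → L=5 J1=1 J2=1
add link → L=6 J1=1 J2=1
P@0,1 dof=1 J1 → L=6 J1=2 J2=1
add link → L=7 J1=2 J2=1
P@1,3 dof=1 J1 → L=7 J1=3 J2=1
PS@5,4 dof=2 J2 → L=7 J1=3 J2=2
add link → L=8 J1=3 J2=2
PS@2,6 dof=2 J2 → L=8 J1=3 J2=3
PS@7,6 dof=2 J2 → L=8 J1=3 J2=4
PS@3,7 dof=2 J2 → L=8 J1=3 J2=5
add link → L=9 J1=3 J2=5
P@4,8 dof=1 J1 → L=9 J1=4 J2=5
R@7,4 dof=1 J1 → L=9 J1=5 J2=5
C@1,5 dof=2 J2 → L=9 J1=5 J2=6
R@5,8 dof=1 J1 → L=9 J1=6 J2=6
M=3(L−1)−2J1−J2=3·8−2·6−6=6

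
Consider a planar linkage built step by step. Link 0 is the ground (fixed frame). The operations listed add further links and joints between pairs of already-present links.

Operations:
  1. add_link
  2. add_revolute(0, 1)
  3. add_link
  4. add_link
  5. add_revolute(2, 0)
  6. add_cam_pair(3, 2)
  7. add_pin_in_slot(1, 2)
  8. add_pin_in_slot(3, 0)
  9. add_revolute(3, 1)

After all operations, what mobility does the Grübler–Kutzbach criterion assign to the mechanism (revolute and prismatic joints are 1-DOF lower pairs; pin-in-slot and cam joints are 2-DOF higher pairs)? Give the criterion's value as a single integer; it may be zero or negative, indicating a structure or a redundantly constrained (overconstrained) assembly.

link 0 = ground. State L|J1|J2 = 1|0|0
+link1  2|0|0
R(0,1) f=1→J1  2|1|0
+link2  3|1|0
+link3  4|1|0
R(2,0) f=1→J1  4|2|0
C(3,2) f=2→J2  4|2|1
PS(1,2) f=2→J2  4|2|2
PS(3,0) f=2→J2  4|2|3
R(3,1) f=1→J1  4|3|3
M = 3(4−1)−2·3−3 = 9−6−3 = 0

M = 0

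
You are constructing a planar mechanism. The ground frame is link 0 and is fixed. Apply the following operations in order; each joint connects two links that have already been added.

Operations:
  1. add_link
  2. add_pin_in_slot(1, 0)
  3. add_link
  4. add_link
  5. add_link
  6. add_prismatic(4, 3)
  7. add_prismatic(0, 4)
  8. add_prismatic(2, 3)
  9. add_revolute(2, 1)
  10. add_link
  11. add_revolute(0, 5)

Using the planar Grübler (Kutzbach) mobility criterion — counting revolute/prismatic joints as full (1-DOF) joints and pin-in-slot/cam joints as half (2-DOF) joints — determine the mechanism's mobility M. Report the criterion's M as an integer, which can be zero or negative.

M = 4

L=1 J1=0 J2=0
add link → L=2 J1=0 J2=0
PS@1,0 dof=2 J2 → L=2 J1=0 J2=1
add link → L=3 J1=0 J2=1
add link → L=4 J1=0 J2=1
add link → L=5 J1=0 J2=1
P@4,3 dof=1 J1 → L=5 J1=1 J2=1
P@0,4 dof=1 J1 → L=5 J1=2 J2=1
P@2,3 dof=1 J1 → L=5 J1=3 J2=1
R@2,1 dof=1 J1 → L=5 J1=4 J2=1
add link → L=6 J1=4 J2=1
R@0,5 dof=1 J1 → L=6 J1=5 J2=1
M=3(L−1)−2J1−J2=3·5−2·5−1=4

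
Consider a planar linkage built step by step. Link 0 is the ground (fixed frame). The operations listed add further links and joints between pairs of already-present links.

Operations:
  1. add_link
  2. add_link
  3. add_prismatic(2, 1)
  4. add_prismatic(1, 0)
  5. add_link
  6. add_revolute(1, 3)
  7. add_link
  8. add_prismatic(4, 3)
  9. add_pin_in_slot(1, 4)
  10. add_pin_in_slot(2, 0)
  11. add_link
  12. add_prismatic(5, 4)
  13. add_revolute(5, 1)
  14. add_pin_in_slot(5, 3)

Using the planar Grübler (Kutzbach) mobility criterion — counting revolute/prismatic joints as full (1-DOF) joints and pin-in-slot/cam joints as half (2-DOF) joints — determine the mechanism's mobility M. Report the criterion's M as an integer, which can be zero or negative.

[1;0;0] (link 0 is ground)
L+ [2;0;0]
L+ [3;0;0]
P(2,1)∈J1 [3;1;0]
P(1,0)∈J1 [3;2;0]
L+ [4;2;0]
R(1,3)∈J1 [4;3;0]
L+ [5;3;0]
P(4,3)∈J1 [5;4;0]
PS(1,4)∈J2 [5;4;1]
PS(2,0)∈J2 [5;4;2]
L+ [6;4;2]
P(5,4)∈J1 [6;5;2]
R(5,1)∈J1 [6;6;2]
PS(5,3)∈J2 [6;6;3]
mobility = 15 − 12 − 3 = 0

M = 0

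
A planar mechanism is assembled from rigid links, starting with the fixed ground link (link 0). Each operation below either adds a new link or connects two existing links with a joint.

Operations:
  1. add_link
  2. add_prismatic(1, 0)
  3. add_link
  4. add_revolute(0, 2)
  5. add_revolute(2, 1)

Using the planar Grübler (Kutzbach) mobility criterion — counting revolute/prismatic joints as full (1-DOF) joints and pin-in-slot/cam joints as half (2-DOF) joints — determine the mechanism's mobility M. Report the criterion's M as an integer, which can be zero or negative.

M = 0

(L,J1,J2)=(1,0,0); link0 fixed
link1: (2,0,0)
P 1-0 [J1]: (2,1,0)
link2: (3,1,0)
R 0-2 [J1]: (3,2,0)
R 2-1 [J1]: (3,3,0)
Grübler: 3·2 − 2·3 − 0 = 0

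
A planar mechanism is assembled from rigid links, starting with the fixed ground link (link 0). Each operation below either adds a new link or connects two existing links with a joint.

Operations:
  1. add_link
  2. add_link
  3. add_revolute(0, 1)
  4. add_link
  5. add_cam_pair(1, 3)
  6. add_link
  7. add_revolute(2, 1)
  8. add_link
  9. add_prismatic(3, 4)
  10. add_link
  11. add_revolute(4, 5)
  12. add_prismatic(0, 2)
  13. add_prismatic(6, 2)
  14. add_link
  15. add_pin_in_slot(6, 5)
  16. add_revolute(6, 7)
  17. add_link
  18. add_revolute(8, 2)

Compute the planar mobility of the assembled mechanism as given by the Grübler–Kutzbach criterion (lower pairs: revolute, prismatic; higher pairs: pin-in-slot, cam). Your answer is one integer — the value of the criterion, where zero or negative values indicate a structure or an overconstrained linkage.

M = 6

link 0 = ground. State L|J1|J2 = 1|0|0
+link1  2|0|0
+link2  3|0|0
R(0,1) f=1→J1  3|1|0
+link3  4|1|0
C(1,3) f=2→J2  4|1|1
+link4  5|1|1
R(2,1) f=1→J1  5|2|1
+link5  6|2|1
P(3,4) f=1→J1  6|3|1
+link6  7|3|1
R(4,5) f=1→J1  7|4|1
P(0,2) f=1→J1  7|5|1
P(6,2) f=1→J1  7|6|1
+link7  8|6|1
PS(6,5) f=2→J2  8|6|2
R(6,7) f=1→J1  8|7|2
+link8  9|7|2
R(8,2) f=1→J1  9|8|2
M = 3(9−1)−2·8−2 = 24−16−2 = 6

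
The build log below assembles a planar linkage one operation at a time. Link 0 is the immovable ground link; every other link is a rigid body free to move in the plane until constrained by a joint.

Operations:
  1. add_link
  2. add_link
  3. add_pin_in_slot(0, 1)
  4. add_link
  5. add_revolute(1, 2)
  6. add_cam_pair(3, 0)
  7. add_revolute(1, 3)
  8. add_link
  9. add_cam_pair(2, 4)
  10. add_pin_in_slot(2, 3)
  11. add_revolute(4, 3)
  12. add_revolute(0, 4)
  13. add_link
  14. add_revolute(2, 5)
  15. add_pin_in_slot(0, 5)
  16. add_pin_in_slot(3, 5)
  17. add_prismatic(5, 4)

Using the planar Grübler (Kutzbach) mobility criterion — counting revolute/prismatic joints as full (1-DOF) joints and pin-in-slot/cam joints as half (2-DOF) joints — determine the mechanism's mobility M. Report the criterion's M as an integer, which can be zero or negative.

[1;0;0] (link 0 is ground)
L+ [2;0;0]
L+ [3;0;0]
PS(0,1)∈J2 [3;0;1]
L+ [4;0;1]
R(1,2)∈J1 [4;1;1]
C(3,0)∈J2 [4;1;2]
R(1,3)∈J1 [4;2;2]
L+ [5;2;2]
C(2,4)∈J2 [5;2;3]
PS(2,3)∈J2 [5;2;4]
R(4,3)∈J1 [5;3;4]
R(0,4)∈J1 [5;4;4]
L+ [6;4;4]
R(2,5)∈J1 [6;5;4]
PS(0,5)∈J2 [6;5;5]
PS(3,5)∈J2 [6;5;6]
P(5,4)∈J1 [6;6;6]
mobility = 15 − 12 − 6 = -3

M = -3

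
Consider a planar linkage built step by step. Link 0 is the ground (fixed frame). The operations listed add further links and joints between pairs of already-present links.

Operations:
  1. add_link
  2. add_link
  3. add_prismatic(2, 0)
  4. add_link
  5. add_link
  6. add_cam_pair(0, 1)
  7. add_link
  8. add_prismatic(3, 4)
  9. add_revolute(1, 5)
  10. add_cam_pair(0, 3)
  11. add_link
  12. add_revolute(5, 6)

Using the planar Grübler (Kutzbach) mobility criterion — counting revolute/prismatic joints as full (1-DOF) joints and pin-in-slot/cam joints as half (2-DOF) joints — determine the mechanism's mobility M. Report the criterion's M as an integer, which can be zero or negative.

M = 8

[1;0;0] (link 0 is ground)
L+ [2;0;0]
L+ [3;0;0]
P(2,0)∈J1 [3;1;0]
L+ [4;1;0]
L+ [5;1;0]
C(0,1)∈J2 [5;1;1]
L+ [6;1;1]
P(3,4)∈J1 [6;2;1]
R(1,5)∈J1 [6;3;1]
C(0,3)∈J2 [6;3;2]
L+ [7;3;2]
R(5,6)∈J1 [7;4;2]
mobility = 18 − 8 − 2 = 8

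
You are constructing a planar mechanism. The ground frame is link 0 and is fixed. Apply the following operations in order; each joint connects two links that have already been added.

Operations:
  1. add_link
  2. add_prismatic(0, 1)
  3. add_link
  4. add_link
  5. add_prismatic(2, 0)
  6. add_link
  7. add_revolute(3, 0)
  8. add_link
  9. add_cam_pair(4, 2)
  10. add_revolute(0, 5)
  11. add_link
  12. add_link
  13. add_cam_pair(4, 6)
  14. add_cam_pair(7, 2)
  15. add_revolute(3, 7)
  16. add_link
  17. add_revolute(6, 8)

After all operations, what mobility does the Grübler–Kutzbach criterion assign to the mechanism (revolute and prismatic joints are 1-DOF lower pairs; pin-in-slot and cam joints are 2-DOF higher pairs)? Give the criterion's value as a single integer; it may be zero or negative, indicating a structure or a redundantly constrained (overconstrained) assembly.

M = 9

ground; <1,0,0>
#1 <2,0,0>
P:0↔1 J1 <2,1,0>
#2 <3,1,0>
#3 <4,1,0>
P:2↔0 J1 <4,2,0>
#4 <5,2,0>
R:3↔0 J1 <5,3,0>
#5 <6,3,0>
C:4↔2 J2 <6,3,1>
R:0↔5 J1 <6,4,1>
#6 <7,4,1>
#7 <8,4,1>
C:4↔6 J2 <8,4,2>
C:7↔2 J2 <8,4,3>
R:3↔7 J1 <8,5,3>
#8 <9,5,3>
R:6↔8 J1 <9,6,3>
3×8 − 2×6 − 1×3 = 9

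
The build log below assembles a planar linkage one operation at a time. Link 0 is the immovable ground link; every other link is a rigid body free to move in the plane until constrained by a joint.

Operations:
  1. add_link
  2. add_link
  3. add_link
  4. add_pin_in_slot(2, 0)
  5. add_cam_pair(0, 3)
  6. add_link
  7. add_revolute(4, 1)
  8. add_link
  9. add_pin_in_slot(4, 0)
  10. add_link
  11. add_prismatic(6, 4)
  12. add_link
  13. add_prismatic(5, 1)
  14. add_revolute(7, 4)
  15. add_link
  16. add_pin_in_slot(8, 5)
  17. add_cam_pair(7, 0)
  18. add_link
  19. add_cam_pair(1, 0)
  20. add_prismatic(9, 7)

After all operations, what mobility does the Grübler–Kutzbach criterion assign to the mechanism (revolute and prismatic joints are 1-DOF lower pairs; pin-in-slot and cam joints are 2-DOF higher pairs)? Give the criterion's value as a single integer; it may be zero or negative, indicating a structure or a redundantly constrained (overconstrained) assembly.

M = 11

L=1 J1=0 J2=0
add link → L=2 J1=0 J2=0
add link → L=3 J1=0 J2=0
add link → L=4 J1=0 J2=0
PS@2,0 dof=2 J2 → L=4 J1=0 J2=1
C@0,3 dof=2 J2 → L=4 J1=0 J2=2
add link → L=5 J1=0 J2=2
R@4,1 dof=1 J1 → L=5 J1=1 J2=2
add link → L=6 J1=1 J2=2
PS@4,0 dof=2 J2 → L=6 J1=1 J2=3
add link → L=7 J1=1 J2=3
P@6,4 dof=1 J1 → L=7 J1=2 J2=3
add link → L=8 J1=2 J2=3
P@5,1 dof=1 J1 → L=8 J1=3 J2=3
R@7,4 dof=1 J1 → L=8 J1=4 J2=3
add link → L=9 J1=4 J2=3
PS@8,5 dof=2 J2 → L=9 J1=4 J2=4
C@7,0 dof=2 J2 → L=9 J1=4 J2=5
add link → L=10 J1=4 J2=5
C@1,0 dof=2 J2 → L=10 J1=4 J2=6
P@9,7 dof=1 J1 → L=10 J1=5 J2=6
M=3(L−1)−2J1−J2=3·9−2·5−6=11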